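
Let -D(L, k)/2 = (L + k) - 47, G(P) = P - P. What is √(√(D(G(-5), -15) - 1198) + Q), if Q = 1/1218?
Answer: √(1218 + 1483524*I*√1074)/1218 ≈ 4.048 + 4.0479*I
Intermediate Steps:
G(P) = 0
D(L, k) = 94 - 2*L - 2*k (D(L, k) = -2*((L + k) - 47) = -2*(-47 + L + k) = 94 - 2*L - 2*k)
Q = 1/1218 ≈ 0.00082102
√(√(D(G(-5), -15) - 1198) + Q) = √(√((94 - 2*0 - 2*(-15)) - 1198) + 1/1218) = √(√((94 + 0 + 30) - 1198) + 1/1218) = √(√(124 - 1198) + 1/1218) = √(√(-1074) + 1/1218) = √(I*√1074 + 1/1218) = √(1/1218 + I*√1074)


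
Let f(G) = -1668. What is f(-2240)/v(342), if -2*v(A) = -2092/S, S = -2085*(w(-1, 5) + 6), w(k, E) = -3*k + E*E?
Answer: 59122260/523 ≈ 1.1304e+5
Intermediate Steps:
w(k, E) = E² - 3*k (w(k, E) = -3*k + E² = E² - 3*k)
S = -70890 (S = -2085*((5² - 3*(-1)) + 6) = -2085*((25 + 3) + 6) = -2085*(28 + 6) = -2085*34 = -70890)
v(A) = -523/35445 (v(A) = -(-1046)/(-70890) = -(-1046)*(-1)/70890 = -½*1046/35445 = -523/35445)
f(-2240)/v(342) = -1668/(-523/35445) = -1668*(-35445/523) = 59122260/523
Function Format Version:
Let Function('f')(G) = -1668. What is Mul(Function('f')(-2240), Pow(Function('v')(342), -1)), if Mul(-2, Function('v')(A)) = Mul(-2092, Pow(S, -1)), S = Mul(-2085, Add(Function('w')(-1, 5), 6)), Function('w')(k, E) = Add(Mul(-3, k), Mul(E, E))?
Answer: Rational(59122260, 523) ≈ 1.1304e+5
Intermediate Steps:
Function('w')(k, E) = Add(Pow(E, 2), Mul(-3, k)) (Function('w')(k, E) = Add(Mul(-3, k), Pow(E, 2)) = Add(Pow(E, 2), Mul(-3, k)))
S = -70890 (S = Mul(-2085, Add(Add(Pow(5, 2), Mul(-3, -1)), 6)) = Mul(-2085, Add(Add(25, 3), 6)) = Mul(-2085, Add(28, 6)) = Mul(-2085, 34) = -70890)
Function('v')(A) = Rational(-523, 35445) (Function('v')(A) = Mul(Rational(-1, 2), Mul(-2092, Pow(-70890, -1))) = Mul(Rational(-1, 2), Mul(-2092, Rational(-1, 70890))) = Mul(Rational(-1, 2), Rational(1046, 35445)) = Rational(-523, 35445))
Mul(Function('f')(-2240), Pow(Function('v')(342), -1)) = Mul(-1668, Pow(Rational(-523, 35445), -1)) = Mul(-1668, Rational(-35445, 523)) = Rational(59122260, 523)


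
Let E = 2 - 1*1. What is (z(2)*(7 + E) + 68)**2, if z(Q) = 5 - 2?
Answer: 8464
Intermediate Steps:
z(Q) = 3
E = 1 (E = 2 - 1 = 1)
(z(2)*(7 + E) + 68)**2 = (3*(7 + 1) + 68)**2 = (3*8 + 68)**2 = (24 + 68)**2 = 92**2 = 8464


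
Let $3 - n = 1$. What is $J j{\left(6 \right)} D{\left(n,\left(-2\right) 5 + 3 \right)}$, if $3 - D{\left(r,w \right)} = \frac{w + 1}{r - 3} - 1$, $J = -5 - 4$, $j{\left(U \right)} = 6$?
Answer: $108$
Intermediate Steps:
$n = 2$ ($n = 3 - 1 = 2$)
$J = -9$
$D{\left(r,w \right)} = 4 - \frac{1 + w}{-3 + r}$ ($D{\left(r,w \right)} = 3 - \left(\frac{w + 1}{r - 3} - 1\right) = 3 - \left(\frac{1 + w}{-3 + r} - 1\right) = 3 - \left(-1 + \frac{1 + w}{-3 + r}\right) = 3 + \left(1 - \frac{1 + w}{-3 + r}\right) = 4 - \frac{1 + w}{-3 + r}$)
$J j{\left(6 \right)} D{\left(n,\left(-2\right) 5 + 3 \right)} = \left(-9\right) 6 \frac{-13 - \left(\left(-2\right) 5 + 3\right) + 4 \cdot 2}{-3 + 2} = - 54 \frac{-13 - \left(-10 + 3\right) + 8}{-1} = - 54 \left(- (-13 - -7 + 8)\right) = - 54 \left(- (-13 + 7 + 8)\right) = - 54 \left(\left(-1\right) 2\right) = \left(-54\right) \left(-2\right) = 108$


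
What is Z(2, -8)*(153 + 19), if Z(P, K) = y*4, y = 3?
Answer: 2064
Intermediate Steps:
Z(P, K) = 12 (Z(P, K) = 3*4 = 12)
Z(2, -8)*(153 + 19) = 12*(153 + 19) = 12*172 = 2064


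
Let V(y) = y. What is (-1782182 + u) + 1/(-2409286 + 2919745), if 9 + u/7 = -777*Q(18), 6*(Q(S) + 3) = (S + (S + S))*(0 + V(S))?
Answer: -1351208454113/510459 ≈ -2.6470e+6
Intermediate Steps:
Q(S) = -3 + S²/2 (Q(S) = -3 + ((S + (S + S))*(0 + S))/6 = -3 + ((S + 2*S)*S)/6 = -3 + ((3*S)*S)/6 = -3 + (3*S²)/6 = -3 + S²/2)
u = -864864 (u = -63 + 7*(-777*(-3 + (½)*18²)) = -63 + 7*(-777*(-3 + (½)*324)) = -63 + 7*(-777*(-3 + 162)) = -63 + 7*(-777*159) = -63 + 7*(-123543) = -63 - 864801 = -864864)
(-1782182 + u) + 1/(-2409286 + 2919745) = (-1782182 - 864864) + 1/(-2409286 + 2919745) = -2647046 + 1/510459 = -1351208454113/510459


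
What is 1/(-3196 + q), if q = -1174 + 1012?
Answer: -1/3358 ≈ -0.00029780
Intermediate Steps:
q = -162
1/(-3196 + q) = 1/(-3196 - 162) = 1/(-3358) = -1/3358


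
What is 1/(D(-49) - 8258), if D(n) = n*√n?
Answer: -8258/68312213 + 343*I/68312213 ≈ -0.00012089 + 5.0211e-6*I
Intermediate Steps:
D(n) = n^(3/2)
1/(D(-49) - 8258) = 1/((-49)^(3/2) - 8258) = 1/(-343*I - 8258) = 1/(-8258 - 343*I) = (-8258 + 343*I)/68312213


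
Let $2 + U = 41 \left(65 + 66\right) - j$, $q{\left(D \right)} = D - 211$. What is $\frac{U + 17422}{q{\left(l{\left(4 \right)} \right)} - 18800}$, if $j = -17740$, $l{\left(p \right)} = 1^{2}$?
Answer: $- \frac{40531}{19010} \approx -2.1321$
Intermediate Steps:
$l{\left(p \right)} = 1$
$q{\left(D \right)} = -211 + D$
$U = 23109$ ($U = -2 + \left(41 \left(65 + 66\right) - -17740\right) = -2 + \left(41 \cdot 131 + 17740\right) = -2 + \left(5371 + 17740\right) = -2 + 23111 = 23109$)
$\frac{U + 17422}{q{\left(l{\left(4 \right)} \right)} - 18800} = \frac{23109 + 17422}{\left(-211 + 1\right) - 18800} = \frac{40531}{-210 - 18800} = \frac{40531}{-19010} = 40531 \left(- \frac{1}{19010}\right) = - \frac{40531}{19010}$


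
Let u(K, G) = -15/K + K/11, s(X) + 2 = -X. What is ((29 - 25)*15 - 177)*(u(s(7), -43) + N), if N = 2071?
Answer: -2666469/11 ≈ -2.4241e+5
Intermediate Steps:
s(X) = -2 - X
u(K, G) = -15/K + K/11 (u(K, G) = -15/K + K*(1/11) = -15/K + K/11)
((29 - 25)*15 - 177)*(u(s(7), -43) + N) = ((29 - 25)*15 - 177)*((-15/(-2 - 1*7) + (-2 - 1*7)/11) + 2071) = (4*15 - 177)*((-15/(-2 - 7) + (-2 - 7)/11) + 2071) = (60 - 177)*((-15/(-9) + (1/11)*(-9)) + 2071) = -117*((-15*(-⅑) - 9/11) + 2071) = -117*((5/3 - 9/11) + 2071) = -117*(28/33 + 2071) = -117*68371/33 = -2666469/11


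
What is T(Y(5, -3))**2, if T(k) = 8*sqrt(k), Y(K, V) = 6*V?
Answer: -1152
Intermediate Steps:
T(Y(5, -3))**2 = (8*sqrt(6*(-3)))**2 = (8*sqrt(-18))**2 = (8*(3*I*sqrt(2)))**2 = (24*I*sqrt(2))**2 = -1152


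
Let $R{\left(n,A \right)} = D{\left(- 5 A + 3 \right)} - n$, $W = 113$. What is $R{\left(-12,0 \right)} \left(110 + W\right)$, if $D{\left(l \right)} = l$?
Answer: $3345$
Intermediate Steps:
$R{\left(n,A \right)} = 3 - n - 5 A$ ($R{\left(n,A \right)} = \left(- 5 A + 3\right) - n = \left(3 - 5 A\right) - n = 3 - n - 5 A$)
$R{\left(-12,0 \right)} \left(110 + W\right) = \left(3 - -12 - 0\right) \left(110 + 113\right) = \left(3 + 12 + 0\right) 223 = 15 \cdot 223 = 3345$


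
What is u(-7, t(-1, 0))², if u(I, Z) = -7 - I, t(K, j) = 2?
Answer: 0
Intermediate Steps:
u(-7, t(-1, 0))² = (-7 - 1*(-7))² = (-7 + 7)² = 0² = 0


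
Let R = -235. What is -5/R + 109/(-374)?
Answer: -4749/17578 ≈ -0.27017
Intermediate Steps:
-5/R + 109/(-374) = -5/(-235) + 109/(-374) = -5*(-1/235) + 109*(-1/374) = 1/47 - 109/374 = -4749/17578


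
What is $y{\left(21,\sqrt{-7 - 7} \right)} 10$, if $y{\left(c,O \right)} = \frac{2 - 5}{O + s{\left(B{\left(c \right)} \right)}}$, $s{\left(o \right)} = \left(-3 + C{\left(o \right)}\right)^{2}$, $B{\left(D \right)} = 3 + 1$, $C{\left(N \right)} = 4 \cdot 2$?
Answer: $- \frac{250}{213} + \frac{10 i \sqrt{14}}{213} \approx -1.1737 + 0.17566 i$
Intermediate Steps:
$C{\left(N \right)} = 8$
$B{\left(D \right)} = 4$
$s{\left(o \right)} = 25$ ($s{\left(o \right)} = \left(-3 + 8\right)^{2} = 5^{2} = 25$)
$y{\left(c,O \right)} = - \frac{3}{25 + O}$ ($y{\left(c,O \right)} = \frac{2 - 5}{O + 25} = - \frac{3}{25 + O}$)
$y{\left(21,\sqrt{-7 - 7} \right)} 10 = - \frac{3}{25 + \sqrt{-7 - 7}} \cdot 10 = - \frac{3}{25 + \sqrt{-14}} \cdot 10 = - \frac{3}{25 + i \sqrt{14}} \cdot 10 = - \frac{30}{25 + i \sqrt{14}}$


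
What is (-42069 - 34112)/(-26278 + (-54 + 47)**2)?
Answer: 10883/3747 ≈ 2.9045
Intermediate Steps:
(-42069 - 34112)/(-26278 + (-54 + 47)**2) = -76181/(-26278 + (-7)**2) = -76181/(-26278 + 49) = -76181/(-26229) = -76181*(-1/26229) = 10883/3747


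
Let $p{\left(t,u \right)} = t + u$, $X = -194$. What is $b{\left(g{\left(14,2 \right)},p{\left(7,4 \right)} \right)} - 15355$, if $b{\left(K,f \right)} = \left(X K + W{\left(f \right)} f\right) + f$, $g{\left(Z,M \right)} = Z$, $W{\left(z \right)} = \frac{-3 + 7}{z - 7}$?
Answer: $-18049$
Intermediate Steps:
$W{\left(z \right)} = \frac{4}{-7 + z}$
$b{\left(K,f \right)} = f - 194 K + \frac{4 f}{-7 + f}$ ($b{\left(K,f \right)} = \left(- 194 K + \frac{4}{-7 + f} f\right) + f = \left(- 194 K + \frac{4 f}{-7 + f}\right) + f = f - 194 K + \frac{4 f}{-7 + f}$)
$b{\left(g{\left(14,2 \right)},p{\left(7,4 \right)} \right)} - 15355 = \frac{4 \left(7 + 4\right) + \left(-7 + \left(7 + 4\right)\right) \left(\left(7 + 4\right) - 2716\right)}{-7 + \left(7 + 4\right)} - 15355 = \frac{4 \cdot 11 + \left(-7 + 11\right) \left(11 - 2716\right)}{-7 + 11} - 15355 = \frac{44 + 4 \left(-2705\right)}{4} - 15355 = \frac{44 - 10820}{4} - 15355 = \frac{1}{4} \left(-10776\right) - 15355 = -2694 - 15355 = -18049$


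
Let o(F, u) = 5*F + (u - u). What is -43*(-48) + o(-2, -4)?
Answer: 2054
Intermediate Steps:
o(F, u) = 5*F (o(F, u) = 5*F + 0 = 5*F)
-43*(-48) + o(-2, -4) = -43*(-48) + 5*(-2) = 2064 - 10 = 2054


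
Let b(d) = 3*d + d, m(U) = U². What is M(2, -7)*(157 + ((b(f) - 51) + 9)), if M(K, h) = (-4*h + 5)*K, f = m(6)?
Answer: 17094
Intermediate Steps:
f = 36 (f = 6² = 36)
M(K, h) = K*(5 - 4*h) (M(K, h) = (5 - 4*h)*K = K*(5 - 4*h))
b(d) = 4*d
M(2, -7)*(157 + ((b(f) - 51) + 9)) = (2*(5 - 4*(-7)))*(157 + ((4*36 - 51) + 9)) = (2*(5 + 28))*(157 + ((144 - 51) + 9)) = (2*33)*(157 + (93 + 9)) = 66*(157 + 102) = 66*259 = 17094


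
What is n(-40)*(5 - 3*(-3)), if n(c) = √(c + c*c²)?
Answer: 28*I*√16010 ≈ 3542.9*I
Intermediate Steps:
n(c) = √(c + c³)
n(-40)*(5 - 3*(-3)) = √(-40 + (-40)³)*(5 - 3*(-3)) = √(-40 - 64000)*(5 + 9) = √(-64040)*14 = (2*I*√16010)*14 = 28*I*√16010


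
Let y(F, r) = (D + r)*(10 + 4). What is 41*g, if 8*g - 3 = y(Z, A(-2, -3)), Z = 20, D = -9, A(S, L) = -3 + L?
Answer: -8487/8 ≈ -1060.9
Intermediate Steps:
y(F, r) = -126 + 14*r (y(F, r) = (-9 + r)*(10 + 4) = (-9 + r)*14 = -126 + 14*r)
g = -207/8 (g = 3/8 + (-126 + 14*(-3 - 3))/8 = 3/8 + (-126 + 14*(-6))/8 = 3/8 + (-126 - 84)/8 = 3/8 + (⅛)*(-210) = 3/8 - 105/4 = -207/8 ≈ -25.875)
41*g = 41*(-207/8) = -8487/8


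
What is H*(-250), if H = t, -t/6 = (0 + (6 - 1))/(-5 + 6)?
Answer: 7500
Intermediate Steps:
t = -30 (t = -6*(0 + (6 - 1))/(-5 + 6) = -6*(0 + 5)/1 = -30 ≈ -30.000)
H = -30
H*(-250) = -30*(-250) = 7500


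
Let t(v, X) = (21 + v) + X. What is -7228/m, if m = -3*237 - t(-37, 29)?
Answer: 1807/181 ≈ 9.9834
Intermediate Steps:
t(v, X) = 21 + X + v
m = -724 (m = -3*237 - (21 + 29 - 37) = -711 - 1*13 = -711 - 13 = -724)
-7228/m = -7228/(-724) = -7228*(-1/724) = 1807/181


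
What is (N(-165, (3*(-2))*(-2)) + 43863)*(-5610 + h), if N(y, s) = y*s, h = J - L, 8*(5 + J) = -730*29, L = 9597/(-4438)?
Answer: -438620680809/1268 ≈ -3.4592e+8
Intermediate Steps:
L = -1371/634 (L = 9597*(-1/4438) = -1371/634 ≈ -2.1625)
J = -10605/4 (J = -5 + (-730*29)/8 = -5 + (⅛)*(-21170) = -5 - 10585/4 = -10605/4 ≈ -2651.3)
h = -3359043/1268 (h = -10605/4 - 1*(-1371/634) = -10605/4 + 1371/634 = -3359043/1268 ≈ -2649.1)
N(y, s) = s*y
(N(-165, (3*(-2))*(-2)) + 43863)*(-5610 + h) = (((3*(-2))*(-2))*(-165) + 43863)*(-5610 - 3359043/1268) = (-6*(-2)*(-165) + 43863)*(-10472523/1268) = (12*(-165) + 43863)*(-10472523/1268) = (-1980 + 43863)*(-10472523/1268) = 41883*(-10472523/1268) = -438620680809/1268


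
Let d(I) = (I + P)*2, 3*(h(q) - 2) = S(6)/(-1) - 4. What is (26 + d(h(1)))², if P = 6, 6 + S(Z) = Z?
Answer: 13924/9 ≈ 1547.1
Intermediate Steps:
S(Z) = -6 + Z
h(q) = ⅔ (h(q) = 2 + ((-6 + 6)/(-1) - 4)/3 = 2 + (0*(-1) - 4)/3 = 2 + (0 - 4)/3 = 2 + (⅓)*(-4) = 2 - 4/3 = ⅔)
d(I) = 12 + 2*I (d(I) = (I + 6)*2 = (6 + I)*2 = 12 + 2*I)
(26 + d(h(1)))² = (26 + (12 + 2*(⅔)))² = (26 + (12 + 4/3))² = (26 + 40/3)² = (118/3)² = 13924/9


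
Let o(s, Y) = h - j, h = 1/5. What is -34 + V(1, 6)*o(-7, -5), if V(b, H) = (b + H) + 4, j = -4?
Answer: 61/5 ≈ 12.200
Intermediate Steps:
h = ⅕ ≈ 0.20000
V(b, H) = 4 + H + b (V(b, H) = (H + b) + 4 = 4 + H + b)
o(s, Y) = 21/5 (o(s, Y) = ⅕ - 1*(-4) = ⅕ + 4 = 21/5)
-34 + V(1, 6)*o(-7, -5) = -34 + (4 + 6 + 1)*(21/5) = -34 + 11*(21/5) = -34 + 231/5 = 61/5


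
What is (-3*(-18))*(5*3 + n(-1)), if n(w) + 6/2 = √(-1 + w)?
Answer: 648 + 54*I*√2 ≈ 648.0 + 76.368*I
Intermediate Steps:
n(w) = -3 + √(-1 + w)
(-3*(-18))*(5*3 + n(-1)) = (-3*(-18))*(5*3 + (-3 + √(-1 - 1))) = 54*(15 + (-3 + √(-2))) = 54*(15 + (-3 + I*√2)) = 54*(12 + I*√2) = 648 + 54*I*√2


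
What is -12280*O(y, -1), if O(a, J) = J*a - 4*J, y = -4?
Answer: -98240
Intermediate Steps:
O(a, J) = -4*J + J*a
-12280*O(y, -1) = -(-12280)*(-4 - 4) = -(-12280)*(-8) = -12280*8 = -98240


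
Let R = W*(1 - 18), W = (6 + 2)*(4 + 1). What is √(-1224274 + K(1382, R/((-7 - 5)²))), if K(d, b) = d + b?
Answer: I*√44024282/6 ≈ 1105.8*I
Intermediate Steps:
W = 40 (W = 8*5 = 40)
R = -680 (R = 40*(1 - 18) = 40*(-17) = -680)
K(d, b) = b + d
√(-1224274 + K(1382, R/((-7 - 5)²))) = √(-1224274 + (-680/(-7 - 5)² + 1382)) = √(-1224274 + (-680/((-12)²) + 1382)) = √(-1224274 + (-680/144 + 1382)) = √(-1224274 + (-680*1/144 + 1382)) = √(-1224274 + (-85/18 + 1382)) = √(-1224274 + 24791/18) = √(-22012141/18) = I*√44024282/6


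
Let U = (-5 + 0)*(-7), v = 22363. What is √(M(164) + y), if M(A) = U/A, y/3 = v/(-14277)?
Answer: I*√683105180073/390238 ≈ 2.1179*I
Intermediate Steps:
U = 35 (U = -5*(-7) = 35)
y = -22363/4759 (y = 3*(22363/(-14277)) = 3*(22363*(-1/14277)) = 3*(-22363/14277) = -22363/4759 ≈ -4.6991)
M(A) = 35/A
√(M(164) + y) = √(35/164 - 22363/4759) = √(-3500967/780476) = I*√683105180073/390238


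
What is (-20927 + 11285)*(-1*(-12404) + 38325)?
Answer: -489129018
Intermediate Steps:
(-20927 + 11285)*(-1*(-12404) + 38325) = -9642*(12404 + 38325) = -9642*50729 = -489129018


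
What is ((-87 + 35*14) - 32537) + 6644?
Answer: -25490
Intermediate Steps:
((-87 + 35*14) - 32537) + 6644 = ((-87 + 490) - 32537) + 6644 = (403 - 32537) + 6644 = -32134 + 6644 = -25490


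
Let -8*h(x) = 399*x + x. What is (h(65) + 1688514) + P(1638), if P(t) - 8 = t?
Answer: 1686910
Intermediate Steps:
P(t) = 8 + t
h(x) = -50*x (h(x) = -(399*x + x)/8 = -50*x)
(h(65) + 1688514) + P(1638) = (-50*65 + 1688514) + (8 + 1638) = (-3250 + 1688514) + 1646 = 1685264 + 1646 = 1686910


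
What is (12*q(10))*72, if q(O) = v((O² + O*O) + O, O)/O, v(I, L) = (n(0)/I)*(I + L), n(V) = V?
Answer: 0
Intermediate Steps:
v(I, L) = 0 (v(I, L) = (0/I)*(I + L) = 0*(I + L) = 0)
q(O) = 0 (q(O) = 0/O = 0)
(12*q(10))*72 = (12*0)*72 = 0*72 = 0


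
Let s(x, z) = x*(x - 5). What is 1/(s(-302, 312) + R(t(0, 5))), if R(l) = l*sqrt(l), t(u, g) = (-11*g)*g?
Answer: I/(1375*sqrt(11) + 92714*I) ≈ 1.076e-5 + 5.2925e-7*I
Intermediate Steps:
s(x, z) = x*(-5 + x)
t(u, g) = -11*g**2
R(l) = l**(3/2)
1/(s(-302, 312) + R(t(0, 5))) = 1/(-302*(-5 - 302) + (-11*5**2)**(3/2)) = 1/(-302*(-307) + (-11*25)**(3/2)) = 1/(92714 + (-275)**(3/2)) = 1/(92714 - 1375*I*sqrt(11))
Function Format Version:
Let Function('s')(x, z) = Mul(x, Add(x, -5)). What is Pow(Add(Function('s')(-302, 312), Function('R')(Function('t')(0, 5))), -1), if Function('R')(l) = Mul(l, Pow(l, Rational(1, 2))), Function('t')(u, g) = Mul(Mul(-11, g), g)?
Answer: Mul(I, Pow(Add(Mul(1375, Pow(11, Rational(1, 2))), Mul(92714, I)), -1)) ≈ Add(1.0760e-5, Mul(5.2925e-7, I))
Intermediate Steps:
Function('s')(x, z) = Mul(x, Add(-5, x))
Function('t')(u, g) = Mul(-11, Pow(g, 2))
Function('R')(l) = Pow(l, Rational(3, 2))
Pow(Add(Function('s')(-302, 312), Function('R')(Function('t')(0, 5))), -1) = Pow(Add(Mul(-302, Add(-5, -302)), Pow(Mul(-11, Pow(5, 2)), Rational(3, 2))), -1) = Pow(Add(Mul(-302, -307), Pow(Mul(-11, 25), Rational(3, 2))), -1) = Pow(Add(92714, Pow(-275, Rational(3, 2))), -1) = Pow(Add(92714, Mul(-1375, I, Pow(11, Rational(1, 2)))), -1)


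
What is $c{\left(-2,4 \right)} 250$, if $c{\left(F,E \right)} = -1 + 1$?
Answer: $0$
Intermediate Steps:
$c{\left(F,E \right)} = 0$
$c{\left(-2,4 \right)} 250 = 0 \cdot 250 = 0$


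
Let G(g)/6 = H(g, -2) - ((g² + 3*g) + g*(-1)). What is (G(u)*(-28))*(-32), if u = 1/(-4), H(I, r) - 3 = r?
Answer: 7728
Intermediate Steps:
H(I, r) = 3 + r
u = -¼ ≈ -0.25000
G(g) = 6 - 12*g - 6*g² (G(g) = 6*((3 - 2) - ((g² + 3*g) + g*(-1))) = 6*(1 - ((g² + 3*g) - g)) = 6*(1 - (g² + 2*g)) = 6*(1 + (-g² - 2*g)) = 6*(1 - g² - 2*g) = 6 - 12*g - 6*g²)
(G(u)*(-28))*(-32) = ((6 - 12*(-¼) - 6*(-¼)²)*(-28))*(-32) = ((6 + 3 - 6*1/16)*(-28))*(-32) = ((6 + 3 - 3/8)*(-28))*(-32) = ((69/8)*(-28))*(-32) = -483/2*(-32) = 7728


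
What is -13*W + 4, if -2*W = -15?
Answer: -187/2 ≈ -93.500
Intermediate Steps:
W = 15/2 (W = -1/2*(-15) = 15/2 ≈ 7.5000)
-13*W + 4 = -13*15/2 + 4 = -195/2 + 4 = -187/2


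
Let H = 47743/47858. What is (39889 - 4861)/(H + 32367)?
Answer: 1676370024/1549067629 ≈ 1.0822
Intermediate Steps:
H = 47743/47858 (H = 47743*(1/47858) = 47743/47858 ≈ 0.99760)
(39889 - 4861)/(H + 32367) = (39889 - 4861)/(47743/47858 + 32367) = 35028/(1549067629/47858) = 35028*(47858/1549067629) = 1676370024/1549067629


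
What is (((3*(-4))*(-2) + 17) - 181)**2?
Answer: 19600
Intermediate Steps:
(((3*(-4))*(-2) + 17) - 181)**2 = ((-12*(-2) + 17) - 181)**2 = ((24 + 17) - 181)**2 = (41 - 181)**2 = (-140)**2 = 19600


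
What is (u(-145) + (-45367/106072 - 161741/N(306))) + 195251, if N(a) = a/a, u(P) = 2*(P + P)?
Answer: 3492905593/106072 ≈ 32930.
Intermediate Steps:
u(P) = 4*P (u(P) = 2*(2*P) = 4*P)
N(a) = 1
(u(-145) + (-45367/106072 - 161741/N(306))) + 195251 = (4*(-145) + (-45367/106072 - 161741/1)) + 195251 = (-580 + (-45367*1/106072 - 161741*1)) + 195251 = (-580 + (-45367/106072 - 161741)) + 195251 = (-580 - 17156236719/106072) + 195251 = -17217758479/106072 + 195251 = 3492905593/106072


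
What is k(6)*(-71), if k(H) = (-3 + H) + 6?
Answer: -639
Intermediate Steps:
k(H) = 3 + H
k(6)*(-71) = (3 + 6)*(-71) = 9*(-71) = -639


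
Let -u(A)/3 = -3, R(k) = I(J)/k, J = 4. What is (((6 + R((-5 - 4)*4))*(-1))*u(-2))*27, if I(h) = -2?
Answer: -2943/2 ≈ -1471.5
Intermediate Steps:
R(k) = -2/k
u(A) = 9 (u(A) = -3*(-3) = 9)
(((6 + R((-5 - 4)*4))*(-1))*u(-2))*27 = (((6 - 2*1/(4*(-5 - 4)))*(-1))*9)*27 = (((6 - 2/((-9*4)))*(-1))*9)*27 = (((6 - 2/(-36))*(-1))*9)*27 = (((6 - 2*(-1/36))*(-1))*9)*27 = (((6 + 1/18)*(-1))*9)*27 = (((109/18)*(-1))*9)*27 = -109/18*9*27 = -109/2*27 = -2943/2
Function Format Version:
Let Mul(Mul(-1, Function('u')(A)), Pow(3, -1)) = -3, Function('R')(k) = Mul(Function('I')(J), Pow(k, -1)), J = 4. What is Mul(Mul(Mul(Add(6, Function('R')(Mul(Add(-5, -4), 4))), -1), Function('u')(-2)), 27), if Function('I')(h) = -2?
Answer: Rational(-2943, 2) ≈ -1471.5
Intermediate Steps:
Function('R')(k) = Mul(-2, Pow(k, -1))
Function('u')(A) = 9 (Function('u')(A) = Mul(-3, -3) = 9)
Mul(Mul(Mul(Add(6, Function('R')(Mul(Add(-5, -4), 4))), -1), Function('u')(-2)), 27) = Mul(Mul(Mul(Add(6, Mul(-2, Pow(Mul(Add(-5, -4), 4), -1))), -1), 9), 27) = Mul(Mul(Mul(Add(6, Mul(-2, Pow(Mul(-9, 4), -1))), -1), 9), 27) = Mul(Mul(Mul(Add(6, Mul(-2, Pow(-36, -1))), -1), 9), 27) = Mul(Mul(Mul(Add(6, Mul(-2, Rational(-1, 36))), -1), 9), 27) = Mul(Mul(Mul(Add(6, Rational(1, 18)), -1), 9), 27) = Mul(Mul(Mul(Rational(109, 18), -1), 9), 27) = Mul(Mul(Rational(-109, 18), 9), 27) = Mul(Rational(-109, 2), 27) = Rational(-2943, 2)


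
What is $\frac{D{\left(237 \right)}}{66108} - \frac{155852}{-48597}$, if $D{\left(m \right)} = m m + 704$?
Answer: $\frac{1451880133}{356961164} \approx 4.0673$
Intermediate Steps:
$D{\left(m \right)} = 704 + m^{2}$ ($D{\left(m \right)} = m^{2} + 704 = 704 + m^{2}$)
$\frac{D{\left(237 \right)}}{66108} - \frac{155852}{-48597} = \frac{704 + 237^{2}}{66108} - \frac{155852}{-48597} = \left(704 + 56169\right) \frac{1}{66108} - - \frac{155852}{48597} = 56873 \cdot \frac{1}{66108} + \frac{155852}{48597} = \frac{56873}{66108} + \frac{155852}{48597} = \frac{1451880133}{356961164}$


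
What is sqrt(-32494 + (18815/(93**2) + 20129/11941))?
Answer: I*sqrt(40068110407794010)/1110513 ≈ 180.25*I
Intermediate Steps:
sqrt(-32494 + (18815/(93**2) + 20129/11941)) = sqrt(-32494 + (18815/8649 + 20129*(1/11941))) = sqrt(-32494 + (18815*(1/8649) + 20129/11941)) = sqrt(-32494 + (18815/8649 + 20129/11941)) = sqrt(-32494 + 398765636/103277709) = sqrt(-3355507110610/103277709) = I*sqrt(40068110407794010)/1110513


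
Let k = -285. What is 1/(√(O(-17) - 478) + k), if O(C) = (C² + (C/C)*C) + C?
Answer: -285/81448 - I*√223/81448 ≈ -0.0034992 - 0.00018335*I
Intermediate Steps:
O(C) = C² + 2*C (O(C) = (C² + 1*C) + C = (C² + C) + C = (C + C²) + C = C² + 2*C)
1/(√(O(-17) - 478) + k) = 1/(√(-17*(2 - 17) - 478) - 285) = 1/(√(-17*(-15) - 478) - 285) = 1/(√(255 - 478) - 285) = 1/(√(-223) - 285) = 1/(I*√223 - 285) = 1/(-285 + I*√223)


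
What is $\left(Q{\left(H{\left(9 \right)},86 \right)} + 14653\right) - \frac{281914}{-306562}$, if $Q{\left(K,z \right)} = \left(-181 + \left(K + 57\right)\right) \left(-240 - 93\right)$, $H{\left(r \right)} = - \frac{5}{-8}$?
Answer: $\frac{68348359151}{1226248} \approx 55738.0$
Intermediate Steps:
$H{\left(r \right)} = \frac{5}{8}$ ($H{\left(r \right)} = \left(-5\right) \left(- \frac{1}{8}\right) = \frac{5}{8}$)
$Q{\left(K,z \right)} = 41292 - 333 K$ ($Q{\left(K,z \right)} = \left(-181 + \left(57 + K\right)\right) \left(-333\right) = \left(-124 + K\right) \left(-333\right) = 41292 - 333 K$)
$\left(Q{\left(H{\left(9 \right)},86 \right)} + 14653\right) - \frac{281914}{-306562} = \left(\left(41292 - \frac{1665}{8}\right) + 14653\right) - \frac{281914}{-306562} = \left(\left(41292 - \frac{1665}{8}\right) + 14653\right) - - \frac{140957}{153281} = \left(\frac{328671}{8} + 14653\right) + \frac{140957}{153281} = \frac{445895}{8} + \frac{140957}{153281} = \frac{68348359151}{1226248}$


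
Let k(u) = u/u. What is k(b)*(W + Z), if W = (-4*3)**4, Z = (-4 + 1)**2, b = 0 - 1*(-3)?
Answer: 20745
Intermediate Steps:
b = 3 (b = 0 + 3 = 3)
Z = 9 (Z = (-3)**2 = 9)
k(u) = 1
W = 20736 (W = (-12)**4 = 20736)
k(b)*(W + Z) = 1*(20736 + 9) = 1*20745 = 20745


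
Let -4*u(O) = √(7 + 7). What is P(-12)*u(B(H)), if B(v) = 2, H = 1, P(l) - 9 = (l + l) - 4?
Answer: 19*√14/4 ≈ 17.773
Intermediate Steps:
P(l) = 5 + 2*l (P(l) = 9 + ((l + l) - 4) = 9 + (2*l - 4) = 9 + (-4 + 2*l) = 5 + 2*l)
u(O) = -√14/4 (u(O) = -√(7 + 7)/4 = -√14/4)
P(-12)*u(B(H)) = (5 + 2*(-12))*(-√14/4) = (5 - 24)*(-√14/4) = -(-19)*√14/4 = 19*√14/4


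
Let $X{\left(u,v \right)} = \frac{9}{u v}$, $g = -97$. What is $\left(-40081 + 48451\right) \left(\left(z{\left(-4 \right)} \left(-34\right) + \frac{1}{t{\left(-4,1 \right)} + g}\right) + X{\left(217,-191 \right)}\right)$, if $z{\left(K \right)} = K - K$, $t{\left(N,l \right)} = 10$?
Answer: $- \frac{3800700}{38773} \approx -98.024$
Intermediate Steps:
$z{\left(K \right)} = 0$
$X{\left(u,v \right)} = \frac{9}{u v}$ ($X{\left(u,v \right)} = 9 \frac{1}{u v} = \frac{9}{u v}$)
$\left(-40081 + 48451\right) \left(\left(z{\left(-4 \right)} \left(-34\right) + \frac{1}{t{\left(-4,1 \right)} + g}\right) + X{\left(217,-191 \right)}\right) = \left(-40081 + 48451\right) \left(\left(0 \left(-34\right) + \frac{1}{10 - 97}\right) + \frac{9}{217 \left(-191\right)}\right) = 8370 \left(\left(0 + \frac{1}{-87}\right) + 9 \cdot \frac{1}{217} \left(- \frac{1}{191}\right)\right) = 8370 \left(\left(0 - \frac{1}{87}\right) - \frac{9}{41447}\right) = 8370 \left(- \frac{1}{87} - \frac{9}{41447}\right) = 8370 \left(- \frac{42230}{3605889}\right) = - \frac{3800700}{38773}$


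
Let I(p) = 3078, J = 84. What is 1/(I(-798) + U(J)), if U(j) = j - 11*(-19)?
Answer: 1/3371 ≈ 0.00029665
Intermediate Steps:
U(j) = 209 + j (U(j) = j + 209 = 209 + j)
1/(I(-798) + U(J)) = 1/(3078 + (209 + 84)) = 1/(3078 + 293) = 1/3371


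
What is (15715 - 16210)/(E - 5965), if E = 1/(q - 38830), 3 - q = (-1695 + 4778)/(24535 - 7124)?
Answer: 111543296700/1344153066037 ≈ 0.082984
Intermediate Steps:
q = 49150/17411 (q = 3 - (-1695 + 4778)/(24535 - 7124) = 3 - 3083/17411 = 49150/17411 ≈ 2.8229)
E = -17411/676019980 (E = 1/(49150/17411 - 38830) = 1/(-676019980/17411) = -17411/676019980 ≈ -2.5755e-5)
(15715 - 16210)/(E - 5965) = (15715 - 16210)/(-17411/676019980 - 5965) = -495/(-4032459198111/676019980) = -495*(-676019980/4032459198111) = 111543296700/1344153066037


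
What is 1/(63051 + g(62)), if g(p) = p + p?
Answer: 1/63175 ≈ 1.5829e-5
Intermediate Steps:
g(p) = 2*p
1/(63051 + g(62)) = 1/(63051 + 2*62) = 1/(63051 + 124) = 1/63175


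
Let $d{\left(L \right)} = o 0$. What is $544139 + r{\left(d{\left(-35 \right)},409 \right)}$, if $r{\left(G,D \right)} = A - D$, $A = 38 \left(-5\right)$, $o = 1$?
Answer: $543540$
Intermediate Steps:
$d{\left(L \right)} = 0$ ($d{\left(L \right)} = 1 \cdot 0 = 0$)
$A = -190$
$r{\left(G,D \right)} = -190 - D$
$544139 + r{\left(d{\left(-35 \right)},409 \right)} = 544139 - 599 = 543540$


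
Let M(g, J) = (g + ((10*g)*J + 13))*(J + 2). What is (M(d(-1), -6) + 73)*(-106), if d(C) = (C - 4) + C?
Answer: 147870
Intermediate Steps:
d(C) = -4 + 2*C (d(C) = (-4 + C) + C = -4 + 2*C)
M(g, J) = (2 + J)*(13 + g + 10*J*g) (M(g, J) = (g + (10*J*g + 13))*(2 + J) = (g + (13 + 10*J*g))*(2 + J) = (13 + g + 10*J*g)*(2 + J) = (2 + J)*(13 + g + 10*J*g))
(M(d(-1), -6) + 73)*(-106) = ((26 + 2*(-4 + 2*(-1)) + 13*(-6) + 10*(-4 + 2*(-1))*(-6)² + 21*(-6)*(-4 + 2*(-1))) + 73)*(-106) = ((26 + 2*(-4 - 2) - 78 + 10*(-4 - 2)*36 + 21*(-6)*(-4 - 2)) + 73)*(-106) = ((26 + 2*(-6) - 78 + 10*(-6)*36 + 21*(-6)*(-6)) + 73)*(-106) = ((26 - 12 - 78 - 2160 + 756) + 73)*(-106) = (-1468 + 73)*(-106) = -1395*(-106) = 147870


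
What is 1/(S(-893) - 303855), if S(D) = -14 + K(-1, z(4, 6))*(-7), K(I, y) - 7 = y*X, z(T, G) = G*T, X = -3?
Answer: -1/303414 ≈ -3.2958e-6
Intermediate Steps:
K(I, y) = 7 - 3*y (K(I, y) = 7 + y*(-3) = 7 - 3*y)
S(D) = 441 (S(D) = -14 + (7 - 18*4)*(-7) = -14 + (7 - 3*24)*(-7) = -14 + (7 - 72)*(-7) = -14 - 65*(-7) = -14 + 455 = 441)
1/(S(-893) - 303855) = 1/(441 - 303855) = 1/(-303414) = -1/303414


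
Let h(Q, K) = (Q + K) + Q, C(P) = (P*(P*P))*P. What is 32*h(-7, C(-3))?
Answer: 2144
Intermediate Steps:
C(P) = P⁴ (C(P) = (P*P²)*P = P³*P = P⁴)
h(Q, K) = K + 2*Q (h(Q, K) = (K + Q) + Q = K + 2*Q)
32*h(-7, C(-3)) = 32*((-3)⁴ + 2*(-7)) = 32*(81 - 14) = 32*67 = 2144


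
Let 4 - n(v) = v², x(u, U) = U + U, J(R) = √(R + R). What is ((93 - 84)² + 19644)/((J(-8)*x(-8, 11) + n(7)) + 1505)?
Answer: 7199625/534836 - 216975*I/267418 ≈ 13.461 - 0.81137*I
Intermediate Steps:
J(R) = √2*√R (J(R) = √(2*R) = √2*√R)
x(u, U) = 2*U
n(v) = 4 - v²
((93 - 84)² + 19644)/((J(-8)*x(-8, 11) + n(7)) + 1505) = ((93 - 84)² + 19644)/(((√2*√(-8))*(2*11) + (4 - 1*7²)) + 1505) = (9² + 19644)/(((√2*(2*I*√2))*22 + (4 - 1*49)) + 1505) = (81 + 19644)/(((4*I)*22 + (4 - 49)) + 1505) = 19725/((88*I - 45) + 1505) = 19725/((-45 + 88*I) + 1505) = 19725/(1460 + 88*I) = 19725*((1460 - 88*I)/2139344) = 19725*(1460 - 88*I)/2139344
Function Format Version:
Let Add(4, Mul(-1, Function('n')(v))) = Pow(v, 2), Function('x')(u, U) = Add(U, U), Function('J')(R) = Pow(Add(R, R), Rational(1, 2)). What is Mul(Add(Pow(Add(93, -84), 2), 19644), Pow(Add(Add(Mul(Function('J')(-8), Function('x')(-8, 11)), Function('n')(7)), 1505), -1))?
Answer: Add(Rational(7199625, 534836), Mul(Rational(-216975, 267418), I)) ≈ Add(13.461, Mul(-0.81137, I))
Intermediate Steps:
Function('J')(R) = Mul(Pow(2, Rational(1, 2)), Pow(R, Rational(1, 2))) (Function('J')(R) = Pow(Mul(2, R), Rational(1, 2)) = Mul(Pow(2, Rational(1, 2)), Pow(R, Rational(1, 2))))
Function('x')(u, U) = Mul(2, U)
Function('n')(v) = Add(4, Mul(-1, Pow(v, 2)))
Mul(Add(Pow(Add(93, -84), 2), 19644), Pow(Add(Add(Mul(Function('J')(-8), Function('x')(-8, 11)), Function('n')(7)), 1505), -1)) = Mul(Add(Pow(Add(93, -84), 2), 19644), Pow(Add(Add(Mul(Mul(Pow(2, Rational(1, 2)), Pow(-8, Rational(1, 2))), Mul(2, 11)), Add(4, Mul(-1, Pow(7, 2)))), 1505), -1)) = Mul(Add(Pow(9, 2), 19644), Pow(Add(Add(Mul(Mul(Pow(2, Rational(1, 2)), Mul(2, I, Pow(2, Rational(1, 2)))), 22), Add(4, Mul(-1, 49))), 1505), -1)) = Mul(Add(81, 19644), Pow(Add(Add(Mul(Mul(4, I), 22), Add(4, -49)), 1505), -1)) = Mul(19725, Pow(Add(Add(Mul(88, I), -45), 1505), -1)) = Mul(19725, Pow(Add(Add(-45, Mul(88, I)), 1505), -1)) = Mul(19725, Pow(Add(1460, Mul(88, I)), -1)) = Mul(19725, Mul(Rational(1, 2139344), Add(1460, Mul(-88, I)))) = Mul(Rational(19725, 2139344), Add(1460, Mul(-88, I)))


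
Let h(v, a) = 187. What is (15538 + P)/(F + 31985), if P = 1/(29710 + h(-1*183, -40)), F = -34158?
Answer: -464539587/64966181 ≈ -7.1505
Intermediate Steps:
P = 1/29897 (P = 1/(29710 + 187) = 1/29897 ≈ 3.3448e-5)
(15538 + P)/(F + 31985) = (15538 + 1/29897)/(-34158 + 31985) = (464539587/29897)/(-2173) = (464539587/29897)*(-1/2173) = -464539587/64966181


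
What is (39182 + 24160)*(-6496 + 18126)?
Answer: 736667460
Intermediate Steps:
(39182 + 24160)*(-6496 + 18126) = 63342*11630 = 736667460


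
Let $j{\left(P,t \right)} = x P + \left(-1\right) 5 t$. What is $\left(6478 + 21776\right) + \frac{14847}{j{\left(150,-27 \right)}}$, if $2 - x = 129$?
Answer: $\frac{178136521}{6305} \approx 28253.0$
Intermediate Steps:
$x = -127$ ($x = 2 - 129 = -127$)
$j{\left(P,t \right)} = - 127 P - 5 t$ ($j{\left(P,t \right)} = - 127 P + \left(-1\right) 5 t = - 127 P - 5 t$)
$\left(6478 + 21776\right) + \frac{14847}{j{\left(150,-27 \right)}} = \left(6478 + 21776\right) + \frac{14847}{\left(-127\right) 150 - -135} = 28254 + \frac{14847}{-19050 + 135} = 28254 + \frac{14847}{-18915} = 28254 + 14847 \left(- \frac{1}{18915}\right) = 28254 - \frac{4949}{6305} = \frac{178136521}{6305}$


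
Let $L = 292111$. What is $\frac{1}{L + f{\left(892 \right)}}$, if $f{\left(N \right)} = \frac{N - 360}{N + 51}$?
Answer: $\frac{943}{275461205} \approx 3.4233 \cdot 10^{-6}$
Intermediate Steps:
$f{\left(N \right)} = \frac{-360 + N}{51 + N}$
$\frac{1}{L + f{\left(892 \right)}} = \frac{1}{292111 + \frac{-360 + 892}{51 + 892}} = \frac{1}{292111 + \frac{1}{943} \cdot 532} = \frac{1}{292111 + \frac{532}{943}} = \frac{1}{\frac{275461205}{943}} = \frac{943}{275461205}$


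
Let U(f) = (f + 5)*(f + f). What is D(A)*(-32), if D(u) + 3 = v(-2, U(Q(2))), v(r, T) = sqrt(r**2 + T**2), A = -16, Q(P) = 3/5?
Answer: 96 - 64*sqrt(7681)/25 ≈ -128.36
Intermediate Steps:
Q(P) = 3/5 (Q(P) = 3*(1/5) = 3/5)
U(f) = 2*f*(5 + f) (U(f) = (5 + f)*(2*f) = 2*f*(5 + f))
v(r, T) = sqrt(T**2 + r**2)
D(u) = -3 + 2*sqrt(7681)/25 (D(u) = -3 + sqrt((2*(3/5)*(5 + 3/5))**2 + (-2)**2) = -3 + sqrt((2*(3/5)*(28/5))**2 + 4) = -3 + sqrt((168/25)**2 + 4) = -3 + sqrt(28224/625 + 4) = -3 + sqrt(30724/625) = -3 + 2*sqrt(7681)/25)
D(A)*(-32) = (-3 + 2*sqrt(7681)/25)*(-32) = 96 - 64*sqrt(7681)/25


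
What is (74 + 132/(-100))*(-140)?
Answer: -50876/5 ≈ -10175.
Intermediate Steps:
(74 + 132/(-100))*(-140) = (74 + 132*(-1/100))*(-140) = (74 - 33/25)*(-140) = (1817/25)*(-140) = -50876/5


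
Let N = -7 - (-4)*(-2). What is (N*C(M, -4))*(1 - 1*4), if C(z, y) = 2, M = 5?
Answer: 90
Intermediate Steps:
N = -15 (N = -7 - 1*8 = -7 - 8 = -15)
(N*C(M, -4))*(1 - 1*4) = (-15*2)*(1 - 1*4) = -30*(1 - 4) = -30*(-3) = 90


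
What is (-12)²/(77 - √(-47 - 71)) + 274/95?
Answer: 2710238/574465 + 144*I*√118/6047 ≈ 4.7178 + 0.25868*I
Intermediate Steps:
(-12)²/(77 - √(-47 - 71)) + 274/95 = 144/(77 - √(-118)) + 274*(1/95) = 144/(77 - I*√118) + 274/95 = 274/95 + 144/(77 - I*√118)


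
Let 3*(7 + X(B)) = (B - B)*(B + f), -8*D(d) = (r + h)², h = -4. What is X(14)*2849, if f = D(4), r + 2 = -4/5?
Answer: -19943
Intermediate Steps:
r = -14/5 (r = -2 - 4/5 = -2 - 4*⅕ = -2 - ⅘ = -14/5 ≈ -2.8000)
D(d) = -289/50 (D(d) = -(-14/5 - 4)²/8 = -(-34/5)²/8 = -⅛*1156/25 = -289/50)
f = -289/50 ≈ -5.7800
X(B) = -7 (X(B) = -7 + ((B - B)*(B - 289/50))/3 = -7 + (0*(-289/50 + B))/3 = -7 + (⅓)*0 = -7 + 0 = -7)
X(14)*2849 = -7*2849 = -19943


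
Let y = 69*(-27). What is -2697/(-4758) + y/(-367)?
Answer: 3284651/582062 ≈ 5.6431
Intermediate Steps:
y = -1863
-2697/(-4758) + y/(-367) = -2697/(-4758) - 1863/(-367) = -2697*(-1/4758) - 1863*(-1/367) = 899/1586 + 1863/367 = 3284651/582062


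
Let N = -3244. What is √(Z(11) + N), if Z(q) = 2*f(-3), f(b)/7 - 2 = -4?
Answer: 2*I*√818 ≈ 57.201*I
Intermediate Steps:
f(b) = -14 (f(b) = 14 + 7*(-4) = 14 - 28 = -14)
Z(q) = -28 (Z(q) = 2*(-14) = -28)
√(Z(11) + N) = √(-28 - 3244) = √(-3272) = 2*I*√818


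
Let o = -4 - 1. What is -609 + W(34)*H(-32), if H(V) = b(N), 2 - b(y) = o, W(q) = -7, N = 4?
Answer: -658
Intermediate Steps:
o = -5
b(y) = 7 (b(y) = 2 - 1*(-5) = 2 + 5 = 7)
H(V) = 7
-609 + W(34)*H(-32) = -609 - 7*7 = -609 - 49 = -658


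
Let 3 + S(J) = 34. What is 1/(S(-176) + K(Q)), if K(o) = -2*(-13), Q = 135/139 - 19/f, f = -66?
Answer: 1/57 ≈ 0.017544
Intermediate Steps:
S(J) = 31 (S(J) = -3 + 34 = 31)
Q = 11551/9174 (Q = 135/139 - 19/(-66) = 135*(1/139) - 19*(-1/66) = 135/139 + 19/66 = 11551/9174 ≈ 1.2591)
K(o) = 26
1/(S(-176) + K(Q)) = 1/(31 + 26) = 1/57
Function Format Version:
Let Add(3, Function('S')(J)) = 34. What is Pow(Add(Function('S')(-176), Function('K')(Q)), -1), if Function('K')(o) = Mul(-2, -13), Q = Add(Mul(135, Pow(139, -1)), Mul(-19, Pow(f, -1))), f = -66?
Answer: Rational(1, 57) ≈ 0.017544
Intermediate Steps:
Function('S')(J) = 31 (Function('S')(J) = Add(-3, 34) = 31)
Q = Rational(11551, 9174) (Q = Add(Mul(135, Pow(139, -1)), Mul(-19, Pow(-66, -1))) = Add(Mul(135, Rational(1, 139)), Mul(-19, Rational(-1, 66))) = Add(Rational(135, 139), Rational(19, 66)) = Rational(11551, 9174) ≈ 1.2591)
Function('K')(o) = 26
Pow(Add(Function('S')(-176), Function('K')(Q)), -1) = Pow(Add(31, 26), -1) = Pow(57, -1) = Rational(1, 57)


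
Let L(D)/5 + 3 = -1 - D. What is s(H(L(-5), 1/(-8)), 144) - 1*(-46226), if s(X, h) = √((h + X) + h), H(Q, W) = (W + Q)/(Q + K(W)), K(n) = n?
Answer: 46243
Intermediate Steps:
L(D) = -20 - 5*D (L(D) = -15 + 5*(-1 - D) = -15 + (-5 - 5*D) = -20 - 5*D)
H(Q, W) = 1 (H(Q, W) = (W + Q)/(Q + W) = (Q + W)/(Q + W) = 1)
s(X, h) = √(X + 2*h) (s(X, h) = √((X + h) + h) = √(X + 2*h))
s(H(L(-5), 1/(-8)), 144) - 1*(-46226) = √(1 + 2*144) - 1*(-46226) = √(1 + 288) + 46226 = √289 + 46226 = 17 + 46226 = 46243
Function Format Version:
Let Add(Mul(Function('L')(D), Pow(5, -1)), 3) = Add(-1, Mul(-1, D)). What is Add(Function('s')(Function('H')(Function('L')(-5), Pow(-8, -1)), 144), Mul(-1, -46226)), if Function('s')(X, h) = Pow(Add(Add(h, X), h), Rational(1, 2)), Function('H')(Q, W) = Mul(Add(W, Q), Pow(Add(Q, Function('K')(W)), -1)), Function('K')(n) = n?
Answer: 46243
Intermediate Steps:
Function('L')(D) = Add(-20, Mul(-5, D)) (Function('L')(D) = Add(-15, Mul(5, Add(-1, Mul(-1, D)))) = Add(-15, Add(-5, Mul(-5, D))) = Add(-20, Mul(-5, D)))
Function('H')(Q, W) = 1 (Function('H')(Q, W) = Mul(Add(W, Q), Pow(Add(Q, W), -1)) = Mul(Add(Q, W), Pow(Add(Q, W), -1)) = 1)
Function('s')(X, h) = Pow(Add(X, Mul(2, h)), Rational(1, 2)) (Function('s')(X, h) = Pow(Add(Add(X, h), h), Rational(1, 2)) = Pow(Add(X, Mul(2, h)), Rational(1, 2)))
Add(Function('s')(Function('H')(Function('L')(-5), Pow(-8, -1)), 144), Mul(-1, -46226)) = Add(Pow(Add(1, Mul(2, 144)), Rational(1, 2)), Mul(-1, -46226)) = Add(Pow(Add(1, 288), Rational(1, 2)), 46226) = Add(Pow(289, Rational(1, 2)), 46226) = Add(17, 46226) = 46243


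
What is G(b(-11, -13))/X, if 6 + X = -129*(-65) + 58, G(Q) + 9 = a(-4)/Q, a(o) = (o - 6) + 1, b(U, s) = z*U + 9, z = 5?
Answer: -405/388102 ≈ -0.0010435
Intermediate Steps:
b(U, s) = 9 + 5*U (b(U, s) = 5*U + 9 = 9 + 5*U)
a(o) = -5 + o (a(o) = (-6 + o) + 1 = -5 + o)
G(Q) = -9 - 9/Q (G(Q) = -9 + (-5 - 4)/Q = -9 - 9/Q)
X = 8437 (X = -6 + (-129*(-65) + 58) = -6 + (8385 + 58) = -6 + 8443 = 8437)
G(b(-11, -13))/X = (-9 - 9/(9 + 5*(-11)))/8437 = (-9 - 9/(9 - 55))*(1/8437) = (-9 - 9/(-46))*(1/8437) = (-9 - 9*(-1/46))*(1/8437) = (-9 + 9/46)*(1/8437) = -405/46*1/8437 = -405/388102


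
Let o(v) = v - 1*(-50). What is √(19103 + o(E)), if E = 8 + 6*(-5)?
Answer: √19131 ≈ 138.31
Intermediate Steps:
E = -22 (E = 8 - 30 = -22)
o(v) = 50 + v (o(v) = v + 50 = 50 + v)
√(19103 + o(E)) = √(19103 + (50 - 22)) = √(19103 + 28) = √19131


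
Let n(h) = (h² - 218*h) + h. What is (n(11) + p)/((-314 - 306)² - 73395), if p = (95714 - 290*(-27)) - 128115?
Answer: -26837/311005 ≈ -0.086291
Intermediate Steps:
p = -24571 (p = (95714 + 7830) - 128115 = 103544 - 128115 = -24571)
n(h) = h² - 217*h
(n(11) + p)/((-314 - 306)² - 73395) = (11*(-217 + 11) - 24571)/((-314 - 306)² - 73395) = (11*(-206) - 24571)/((-620)² - 73395) = (-2266 - 24571)/(384400 - 73395) = -26837/311005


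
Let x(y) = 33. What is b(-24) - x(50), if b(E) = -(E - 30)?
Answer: 21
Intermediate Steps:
b(E) = 30 - E (b(E) = -(-30 + E) = 30 - E)
b(-24) - x(50) = (30 - 1*(-24)) - 1*33 = (30 + 24) - 33 = 54 - 33 = 21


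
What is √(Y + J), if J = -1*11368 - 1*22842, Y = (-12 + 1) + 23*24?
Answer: 3*I*√3741 ≈ 183.49*I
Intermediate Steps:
Y = 541 (Y = -11 + 552 = 541)
J = -34210 (J = -11368 - 22842 = -34210)
√(Y + J) = √(541 - 34210) = √(-33669) = 3*I*√3741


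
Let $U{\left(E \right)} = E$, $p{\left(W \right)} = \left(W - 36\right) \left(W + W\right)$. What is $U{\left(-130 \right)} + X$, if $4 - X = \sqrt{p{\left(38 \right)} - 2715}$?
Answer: $-126 - i \sqrt{2563} \approx -126.0 - 50.626 i$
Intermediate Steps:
$p{\left(W \right)} = 2 W \left(-36 + W\right)$ ($p{\left(W \right)} = \left(-36 + W\right) 2 W = 2 W \left(-36 + W\right)$)
$X = 4 - i \sqrt{2563}$ ($X = 4 - \sqrt{2 \cdot 38 \left(-36 + 38\right) - 2715} = 4 - \sqrt{2 \cdot 38 \cdot 2 - 2715} = 4 - \sqrt{152 - 2715} = 4 - \sqrt{-2563} = 4 - i \sqrt{2563} \approx 4.0 - 50.626 i$)
$U{\left(-130 \right)} + X = -130 + \left(4 - i \sqrt{2563}\right) = -126 - i \sqrt{2563}$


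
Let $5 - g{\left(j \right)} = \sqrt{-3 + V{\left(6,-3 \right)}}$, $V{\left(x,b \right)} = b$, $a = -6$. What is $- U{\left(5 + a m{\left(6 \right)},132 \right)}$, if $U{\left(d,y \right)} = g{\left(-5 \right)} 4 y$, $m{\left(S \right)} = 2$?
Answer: $-2640 + 528 i \sqrt{6} \approx -2640.0 + 1293.3 i$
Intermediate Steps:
$g{\left(j \right)} = 5 - i \sqrt{6}$ ($g{\left(j \right)} = 5 - \sqrt{-3 - 3} = 5 - \sqrt{-6} = 5 - i \sqrt{6}$)
$U{\left(d,y \right)} = y \left(20 - 4 i \sqrt{6}\right)$ ($U{\left(d,y \right)} = \left(5 - i \sqrt{6}\right) 4 y = \left(20 - 4 i \sqrt{6}\right) y = y \left(20 - 4 i \sqrt{6}\right)$)
$- U{\left(5 + a m{\left(6 \right)},132 \right)} = - 4 \cdot 132 \left(5 - i \sqrt{6}\right) = - (2640 - 528 i \sqrt{6}) = -2640 + 528 i \sqrt{6}$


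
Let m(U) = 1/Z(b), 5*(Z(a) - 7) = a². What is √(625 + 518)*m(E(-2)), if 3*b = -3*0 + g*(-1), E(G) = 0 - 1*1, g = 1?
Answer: 135*√127/316 ≈ 4.8145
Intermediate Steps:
E(G) = -1 (E(G) = 0 - 1 = -1)
b = -⅓ (b = (-3*0 + 1*(-1))/3 = (0 - 1)/3 = (⅓)*(-1) = -⅓ ≈ -0.33333)
Z(a) = 7 + a²/5
m(U) = 45/316 (m(U) = 1/(7 + (-⅓)²/5) = 1/(7 + (⅕)*(⅑)) = 1/(7 + 1/45) = 1/(316/45) = 45/316)
√(625 + 518)*m(E(-2)) = √(625 + 518)*(45/316) = √1143*(45/316) = (3*√127)*(45/316) = 135*√127/316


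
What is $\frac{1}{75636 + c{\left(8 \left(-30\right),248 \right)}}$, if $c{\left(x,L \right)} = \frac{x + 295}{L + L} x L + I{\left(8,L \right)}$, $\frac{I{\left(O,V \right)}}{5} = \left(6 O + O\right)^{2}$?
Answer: $\frac{1}{84716} \approx 1.1804 \cdot 10^{-5}$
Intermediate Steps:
$I{\left(O,V \right)} = 245 O^{2}$ ($I{\left(O,V \right)} = 5 \left(6 O + O\right)^{2} = 5 \left(7 O\right)^{2} = 5 \cdot 49 O^{2} = 245 O^{2}$)
$c{\left(x,L \right)} = 15680 + \frac{x \left(295 + x\right)}{2}$ ($c{\left(x,L \right)} = \frac{x + 295}{L + L} x L + 245 \cdot 8^{2} = \frac{295 + x}{2 L} x L + 245 \cdot 64 = \left(295 + x\right) \frac{1}{2 L} x L + 15680 = \frac{295 + x}{2 L} x L + 15680 = \frac{x \left(295 + x\right)}{2 L} L + 15680 = \frac{x \left(295 + x\right)}{2} + 15680 = 15680 + \frac{x \left(295 + x\right)}{2}$)
$\frac{1}{75636 + c{\left(8 \left(-30\right),248 \right)}} = \frac{1}{75636 + \left(15680 + \frac{\left(8 \left(-30\right)\right)^{2}}{2} + \frac{295 \cdot 8 \left(-30\right)}{2}\right)} = \frac{1}{75636 + \left(15680 + \frac{\left(-240\right)^{2}}{2} + \frac{295}{2} \left(-240\right)\right)} = \frac{1}{75636 + \left(15680 + \frac{1}{2} \cdot 57600 - 35400\right)} = \frac{1}{75636 + \left(15680 + 28800 - 35400\right)} = \frac{1}{75636 + 9080} = \frac{1}{84716}$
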